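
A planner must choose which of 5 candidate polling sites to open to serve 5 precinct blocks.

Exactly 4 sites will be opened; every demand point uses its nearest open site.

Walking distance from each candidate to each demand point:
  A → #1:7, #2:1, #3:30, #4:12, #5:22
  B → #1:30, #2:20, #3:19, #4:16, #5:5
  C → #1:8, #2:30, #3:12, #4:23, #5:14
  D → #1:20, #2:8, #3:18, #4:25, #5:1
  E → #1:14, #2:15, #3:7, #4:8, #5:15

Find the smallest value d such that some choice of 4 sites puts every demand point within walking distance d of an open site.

8

Open {A, B, C, E}.
  Farthest demand point is #4 at walking distance 8 (to E); all others are ≤ 8.
With {A, B, D, E} the worst case is 8.
With {A, C, D, E} the worst case is 8.
No size-4 selection achieves below 8.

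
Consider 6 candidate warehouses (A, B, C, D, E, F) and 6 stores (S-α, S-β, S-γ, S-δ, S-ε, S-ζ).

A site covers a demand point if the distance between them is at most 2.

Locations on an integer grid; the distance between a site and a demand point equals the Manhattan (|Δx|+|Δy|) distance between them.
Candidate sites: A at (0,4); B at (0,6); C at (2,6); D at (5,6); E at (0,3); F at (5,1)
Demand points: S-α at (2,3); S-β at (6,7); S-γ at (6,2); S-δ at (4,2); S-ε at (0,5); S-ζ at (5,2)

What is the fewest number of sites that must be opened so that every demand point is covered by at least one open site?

3

Coverage sets (demand points within 2 of each site):
  A: {S-ε}
  B: {S-ε}
  C: {}
  D: {S-β}
  E: {S-α, S-ε}
  F: {S-γ, S-δ, S-ζ}
No 2 sites suffice: every size-2 union leaves at least one demand point uncovered.
But {D, E, F} covers everything, so the minimum is 3.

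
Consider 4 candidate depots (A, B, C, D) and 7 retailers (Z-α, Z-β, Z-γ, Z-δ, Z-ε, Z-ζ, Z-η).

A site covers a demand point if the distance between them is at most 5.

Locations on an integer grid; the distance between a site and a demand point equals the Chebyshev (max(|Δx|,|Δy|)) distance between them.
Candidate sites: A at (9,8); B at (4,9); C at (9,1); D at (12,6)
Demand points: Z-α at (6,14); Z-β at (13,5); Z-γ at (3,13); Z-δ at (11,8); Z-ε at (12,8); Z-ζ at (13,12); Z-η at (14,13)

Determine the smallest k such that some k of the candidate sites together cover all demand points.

Coverage sets (demand points within 5 of each site):
  A: {Z-β, Z-δ, Z-ε, Z-ζ, Z-η}
  B: {Z-α, Z-γ}
  C: {Z-β}
  D: {Z-β, Z-δ, Z-ε}
No single site covers all 7 demand points.
But {A, B} covers everything, so the minimum is 2.

2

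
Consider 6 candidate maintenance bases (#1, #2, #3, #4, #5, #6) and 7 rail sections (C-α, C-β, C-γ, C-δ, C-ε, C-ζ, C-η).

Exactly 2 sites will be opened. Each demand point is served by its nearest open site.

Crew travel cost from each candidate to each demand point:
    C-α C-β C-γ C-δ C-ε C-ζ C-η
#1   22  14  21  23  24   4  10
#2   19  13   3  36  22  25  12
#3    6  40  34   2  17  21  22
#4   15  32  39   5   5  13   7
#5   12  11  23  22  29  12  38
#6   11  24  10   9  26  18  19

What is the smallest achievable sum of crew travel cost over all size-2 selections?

61

Open {#2, #4}.
  C-α→#4 15, C-β→#2 13, C-γ→#2 3, C-δ→#4 5, C-ε→#4 5, C-ζ→#4 13, C-η→#4 7  ⇒ total 61.
Compare {#1, #4}: total 71.
Compare {#1, #3}: total 74.
No size-2 selection does better; minimum is 61.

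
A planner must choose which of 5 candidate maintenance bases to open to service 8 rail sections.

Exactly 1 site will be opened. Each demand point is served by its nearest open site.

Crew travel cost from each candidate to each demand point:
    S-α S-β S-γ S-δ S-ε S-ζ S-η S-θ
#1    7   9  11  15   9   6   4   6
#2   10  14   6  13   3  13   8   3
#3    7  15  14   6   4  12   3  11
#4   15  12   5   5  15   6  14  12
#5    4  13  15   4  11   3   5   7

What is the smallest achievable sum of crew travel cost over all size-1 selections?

Open {#5}.
  S-α→#5 4, S-β→#5 13, S-γ→#5 15, S-δ→#5 4, S-ε→#5 11, S-ζ→#5 3, S-η→#5 5, S-θ→#5 7  ⇒ total 62.
Compare {#1}: total 67.
Compare {#2}: total 70.
No size-1 selection does better; minimum is 62.

62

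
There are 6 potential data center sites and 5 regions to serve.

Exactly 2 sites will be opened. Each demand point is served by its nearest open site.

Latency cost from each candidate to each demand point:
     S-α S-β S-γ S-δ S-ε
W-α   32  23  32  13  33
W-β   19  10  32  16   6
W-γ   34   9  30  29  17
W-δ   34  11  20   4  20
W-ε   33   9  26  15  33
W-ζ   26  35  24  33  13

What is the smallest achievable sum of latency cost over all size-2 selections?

Open {W-β, W-δ}.
  S-α→W-β 19, S-β→W-β 10, S-γ→W-δ 20, S-δ→W-δ 4, S-ε→W-β 6  ⇒ total 59.
Compare {W-δ, W-ζ}: total 74.
Compare {W-β, W-ε}: total 75.
No size-2 selection does better; minimum is 59.

59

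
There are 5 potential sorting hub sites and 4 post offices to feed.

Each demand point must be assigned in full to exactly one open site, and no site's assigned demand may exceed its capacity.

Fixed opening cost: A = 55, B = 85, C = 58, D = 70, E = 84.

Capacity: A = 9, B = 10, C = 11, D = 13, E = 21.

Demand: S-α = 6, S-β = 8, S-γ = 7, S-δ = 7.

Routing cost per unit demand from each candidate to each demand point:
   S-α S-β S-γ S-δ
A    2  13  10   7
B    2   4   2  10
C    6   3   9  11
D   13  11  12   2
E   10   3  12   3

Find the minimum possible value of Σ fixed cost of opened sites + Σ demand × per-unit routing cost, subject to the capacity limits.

Open {B, E}; cheapest assignment that respects the capacities:
  B (cap 10, load 7): S-γ — cost 7×2 = 14
  E (cap 21, load 21): S-α, S-β, S-δ — cost 6×10 + 8×3 + 7×3 = 105
  Shipping 119, fixed 169 → total 288.
  Any other capacity-feasible assignment to {B, E} ships for at least 119.
Compare {A, B, E}: its best feasible assignment gives total 295.
Compare {C, E}: its best feasible assignment gives total 310.
Every other set of open sites that can feasibly serve all demand totals ≥ 295 even under its best assignment. Minimum: 288.

288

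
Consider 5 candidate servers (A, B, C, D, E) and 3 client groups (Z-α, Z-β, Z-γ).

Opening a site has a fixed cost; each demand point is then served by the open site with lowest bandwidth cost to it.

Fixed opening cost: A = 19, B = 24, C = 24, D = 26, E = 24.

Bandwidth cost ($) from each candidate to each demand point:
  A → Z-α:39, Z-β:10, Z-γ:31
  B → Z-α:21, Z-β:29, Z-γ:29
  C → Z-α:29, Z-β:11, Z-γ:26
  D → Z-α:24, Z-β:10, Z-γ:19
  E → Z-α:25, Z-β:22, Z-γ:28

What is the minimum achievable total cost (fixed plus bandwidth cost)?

79

Open {D}: assign each demand point to its cheapest open site.
  Z-α→D 24, Z-β→D 10, Z-γ→D 19
  bandwidth cost 53, fixed 26 → total 79.
Compare {C}: bandwidth cost 66 + fixed 24 = 90.
Compare {A, D}: bandwidth cost 53 + fixed 45 = 98.
Compare {A}: bandwidth cost 80 + fixed 19 = 99.
All other subsets cost ≥ 90. Minimum total cost: 79.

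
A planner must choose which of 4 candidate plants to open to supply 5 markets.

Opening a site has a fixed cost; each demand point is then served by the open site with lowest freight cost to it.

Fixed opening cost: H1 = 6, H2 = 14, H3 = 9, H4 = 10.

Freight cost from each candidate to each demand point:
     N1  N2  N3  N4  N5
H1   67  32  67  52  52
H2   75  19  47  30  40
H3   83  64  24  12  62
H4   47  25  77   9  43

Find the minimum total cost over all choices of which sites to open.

167

Open {H3, H4}: assign each demand point to its cheapest open site.
  N1→H4 47, N2→H4 25, N3→H3 24, N4→H4 9, N5→H4 43
  freight cost 148, fixed 19 → total 167.
Compare {H2, H3, H4}: freight cost 139 + fixed 33 = 172.
Compare {H1, H3, H4}: freight cost 148 + fixed 25 = 173.
Compare {H1, H2, H3, H4}: freight cost 139 + fixed 39 = 178.
All other subsets cost ≥ 172. Minimum total cost: 167.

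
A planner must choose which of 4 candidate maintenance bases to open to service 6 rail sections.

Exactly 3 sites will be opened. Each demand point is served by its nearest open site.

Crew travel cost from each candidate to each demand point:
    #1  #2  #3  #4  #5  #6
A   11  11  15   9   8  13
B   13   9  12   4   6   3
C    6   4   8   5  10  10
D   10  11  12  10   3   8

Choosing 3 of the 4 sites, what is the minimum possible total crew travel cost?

28

Open {B, C, D}.
  #1→C 6, #2→C 4, #3→C 8, #4→B 4, #5→D 3, #6→B 3  ⇒ total 28.
Compare {A, B, C}: total 31.
Compare {A, C, D}: total 34.
No size-3 selection does better; minimum is 28.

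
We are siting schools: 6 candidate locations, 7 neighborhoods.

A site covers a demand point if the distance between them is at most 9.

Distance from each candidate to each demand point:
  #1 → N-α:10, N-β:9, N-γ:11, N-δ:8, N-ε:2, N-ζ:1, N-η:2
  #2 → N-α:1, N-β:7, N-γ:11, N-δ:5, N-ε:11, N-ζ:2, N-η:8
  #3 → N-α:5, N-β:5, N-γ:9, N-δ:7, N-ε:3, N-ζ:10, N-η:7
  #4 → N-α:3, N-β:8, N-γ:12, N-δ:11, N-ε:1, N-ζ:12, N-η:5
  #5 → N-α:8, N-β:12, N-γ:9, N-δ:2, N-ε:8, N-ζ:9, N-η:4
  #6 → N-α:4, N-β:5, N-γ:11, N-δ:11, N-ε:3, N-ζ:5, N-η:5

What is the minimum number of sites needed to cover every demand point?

2

Coverage sets (demand points within 9 of each site):
  #1: {N-β, N-δ, N-ε, N-ζ, N-η}
  #2: {N-α, N-β, N-δ, N-ζ, N-η}
  #3: {N-α, N-β, N-γ, N-δ, N-ε, N-η}
  #4: {N-α, N-β, N-ε, N-η}
  #5: {N-α, N-γ, N-δ, N-ε, N-ζ, N-η}
  #6: {N-α, N-β, N-ε, N-ζ, N-η}
No single site covers all 7 demand points.
But {#1, #3} covers everything, so the minimum is 2.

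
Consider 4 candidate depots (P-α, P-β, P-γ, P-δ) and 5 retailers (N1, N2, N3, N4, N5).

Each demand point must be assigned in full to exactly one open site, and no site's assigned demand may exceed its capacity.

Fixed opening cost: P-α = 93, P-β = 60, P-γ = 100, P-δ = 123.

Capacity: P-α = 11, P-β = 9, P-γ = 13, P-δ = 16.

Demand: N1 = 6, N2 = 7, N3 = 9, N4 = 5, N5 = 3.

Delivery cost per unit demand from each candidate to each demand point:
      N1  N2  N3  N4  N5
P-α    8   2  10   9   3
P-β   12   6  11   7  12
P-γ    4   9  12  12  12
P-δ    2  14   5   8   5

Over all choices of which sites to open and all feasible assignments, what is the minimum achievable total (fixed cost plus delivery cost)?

Open {P-α, P-β, P-δ}; cheapest assignment that respects the capacities:
  P-α (cap 11, load 10): N2, N5 — cost 7×2 + 3×3 = 23
  P-β (cap 9, load 5): N4 — cost 5×7 = 35
  P-δ (cap 16, load 15): N1, N3 — cost 6×2 + 9×5 = 57
  Shipping 115, fixed 276 → total 391.
  Any other capacity-feasible assignment to {P-α, P-β, P-δ} ships for at least 115.
Compare {P-α, P-γ, P-δ}: its best feasible assignment gives total 448.
Compare {P-α, P-β, P-γ}: its best feasible assignment gives total 459.
Every other set of open sites that can feasibly serve all demand totals ≥ 448 even under its best assignment. Minimum: 391.

391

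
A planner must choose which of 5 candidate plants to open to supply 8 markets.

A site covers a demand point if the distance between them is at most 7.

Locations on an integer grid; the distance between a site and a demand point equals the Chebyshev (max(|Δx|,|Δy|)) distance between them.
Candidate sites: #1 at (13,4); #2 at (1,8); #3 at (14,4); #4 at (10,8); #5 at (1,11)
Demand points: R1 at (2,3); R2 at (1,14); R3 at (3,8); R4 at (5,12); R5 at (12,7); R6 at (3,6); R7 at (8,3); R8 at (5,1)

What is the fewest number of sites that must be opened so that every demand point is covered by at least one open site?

Coverage sets (demand points within 7 of each site):
  #1: {R5, R7}
  #2: {R1, R2, R3, R4, R6, R7, R8}
  #3: {R5, R7}
  #4: {R3, R4, R5, R6, R7, R8}
  #5: {R2, R3, R4, R6}
No single site covers all 8 demand points.
But {#1, #2} covers everything, so the minimum is 2.

2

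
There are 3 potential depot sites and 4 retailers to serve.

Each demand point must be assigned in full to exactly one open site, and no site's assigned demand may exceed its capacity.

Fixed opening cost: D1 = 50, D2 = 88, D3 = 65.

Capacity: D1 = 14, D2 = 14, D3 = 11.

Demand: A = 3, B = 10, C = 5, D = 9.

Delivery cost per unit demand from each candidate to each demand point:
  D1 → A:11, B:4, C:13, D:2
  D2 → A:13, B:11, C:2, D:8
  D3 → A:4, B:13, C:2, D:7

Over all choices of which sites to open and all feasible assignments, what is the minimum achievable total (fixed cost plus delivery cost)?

293

Open {D1, D2}; cheapest assignment that respects the capacities:
  D1 (cap 14, load 13): A, B — cost 3×11 + 10×4 = 73
  D2 (cap 14, load 14): C, D — cost 5×2 + 9×8 = 82
  Shipping 155, fixed 138 → total 293.
  Any other capacity-feasible assignment to {D1, D2} ships for at least 155.
Compare {D1, D2, D3}: its best feasible assignment gives total 337.
Every other set of open sites that can feasibly serve all demand totals ≥ 337 even under its best assignment. Minimum: 293.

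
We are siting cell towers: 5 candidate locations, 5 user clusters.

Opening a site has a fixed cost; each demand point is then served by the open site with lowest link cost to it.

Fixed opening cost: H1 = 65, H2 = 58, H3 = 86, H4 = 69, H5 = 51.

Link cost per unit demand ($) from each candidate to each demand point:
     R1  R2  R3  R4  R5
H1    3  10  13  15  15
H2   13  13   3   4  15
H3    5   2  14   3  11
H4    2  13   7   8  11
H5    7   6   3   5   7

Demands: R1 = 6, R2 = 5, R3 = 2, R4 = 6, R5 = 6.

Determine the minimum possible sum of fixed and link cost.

201

Open {H5}: assign each demand point to its cheapest open site.
  R1→H5 6×7=42, R2→H5 5×6=30, R3→H5 2×3=6, R4→H5 6×5=30, R5→H5 6×7=42
  link cost 150, fixed 51 → total 201.
Compare {H3}: link cost 152 + fixed 86 = 238.
Compare {H4, H5}: link cost 120 + fixed 120 = 240.
Compare {H1, H5}: link cost 126 + fixed 116 = 242.
All other subsets cost ≥ 238. Minimum total cost: 201.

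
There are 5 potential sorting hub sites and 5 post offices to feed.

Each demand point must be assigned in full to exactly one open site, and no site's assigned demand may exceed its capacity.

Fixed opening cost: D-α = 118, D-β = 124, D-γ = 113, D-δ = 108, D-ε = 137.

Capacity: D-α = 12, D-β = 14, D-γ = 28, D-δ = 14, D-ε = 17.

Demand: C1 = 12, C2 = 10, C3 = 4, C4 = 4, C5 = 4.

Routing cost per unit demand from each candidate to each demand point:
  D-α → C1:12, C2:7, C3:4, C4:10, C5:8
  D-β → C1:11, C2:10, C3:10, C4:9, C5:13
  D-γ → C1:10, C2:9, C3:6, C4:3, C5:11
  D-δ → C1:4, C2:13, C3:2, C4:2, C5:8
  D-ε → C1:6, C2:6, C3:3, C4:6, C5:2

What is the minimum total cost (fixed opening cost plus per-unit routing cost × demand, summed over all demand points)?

Open {D-γ, D-δ}; cheapest assignment that respects the capacities:
  D-γ (cap 28, load 22): C2, C3, C4, C5 — cost 10×9 + 4×6 + 4×3 + 4×11 = 170
  D-δ (cap 14, load 12): C1 — cost 12×4 = 48
  Shipping 218, fixed 221 → total 439.
  Any other capacity-feasible assignment to {D-γ, D-δ} ships for at least 218.
Compare {D-γ, D-ε}: its best feasible assignment gives total 456.
Compare {D-α, D-γ}: its best feasible assignment gives total 501.
Every other set of open sites that can feasibly serve all demand totals ≥ 456 even under its best assignment. Minimum: 439.

439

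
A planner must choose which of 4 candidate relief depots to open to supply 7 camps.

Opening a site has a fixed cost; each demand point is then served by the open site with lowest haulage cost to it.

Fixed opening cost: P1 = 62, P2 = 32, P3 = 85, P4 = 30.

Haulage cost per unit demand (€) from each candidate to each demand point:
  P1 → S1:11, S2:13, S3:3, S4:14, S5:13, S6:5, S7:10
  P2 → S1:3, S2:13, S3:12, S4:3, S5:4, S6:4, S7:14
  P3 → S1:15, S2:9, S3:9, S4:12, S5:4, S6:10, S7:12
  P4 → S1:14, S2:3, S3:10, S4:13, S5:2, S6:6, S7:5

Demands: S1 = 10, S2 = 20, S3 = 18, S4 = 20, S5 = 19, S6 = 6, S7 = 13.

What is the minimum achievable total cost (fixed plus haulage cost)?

455

Open {P1, P2, P4}: assign each demand point to its cheapest open site.
  S1→P2 10×3=30, S2→P4 20×3=60, S3→P1 18×3=54, S4→P2 20×3=60, S5→P4 19×2=38, S6→P2 6×4=24, S7→P4 13×5=65
  haulage cost 331, fixed 124 → total 455.
Compare {P2, P4}: haulage cost 457 + fixed 62 = 519.
Compare {P1, P2, P3, P4}: haulage cost 331 + fixed 209 = 540.
Compare {P2, P3, P4}: haulage cost 439 + fixed 147 = 586.
All other subsets cost ≥ 519. Minimum total cost: 455.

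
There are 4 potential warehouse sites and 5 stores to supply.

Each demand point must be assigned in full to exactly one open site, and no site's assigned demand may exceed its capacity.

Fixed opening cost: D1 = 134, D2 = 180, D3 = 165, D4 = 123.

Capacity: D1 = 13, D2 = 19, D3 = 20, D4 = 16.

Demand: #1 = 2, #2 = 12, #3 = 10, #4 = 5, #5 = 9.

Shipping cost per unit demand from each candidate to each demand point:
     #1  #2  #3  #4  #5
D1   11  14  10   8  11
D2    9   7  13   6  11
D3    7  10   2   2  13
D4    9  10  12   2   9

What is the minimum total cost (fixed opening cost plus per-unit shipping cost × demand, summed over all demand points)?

614

Open {D2, D3}; cheapest assignment that respects the capacities:
  D2 (cap 19, load 19): #1, #2, #4 — cost 2×9 + 12×7 + 5×6 = 132
  D3 (cap 20, load 19): #3, #5 — cost 10×2 + 9×13 = 137
  Shipping 269, fixed 345 → total 614.
  Any other capacity-feasible assignment to {D2, D3} ships for at least 269.
Compare {D2, D3, D4}: its best feasible assignment gives total 677.
Compare {D1, D3, D4}: its best feasible assignment gives total 685.
Every other set of open sites that can feasibly serve all demand totals ≥ 677 even under its best assignment. Minimum: 614.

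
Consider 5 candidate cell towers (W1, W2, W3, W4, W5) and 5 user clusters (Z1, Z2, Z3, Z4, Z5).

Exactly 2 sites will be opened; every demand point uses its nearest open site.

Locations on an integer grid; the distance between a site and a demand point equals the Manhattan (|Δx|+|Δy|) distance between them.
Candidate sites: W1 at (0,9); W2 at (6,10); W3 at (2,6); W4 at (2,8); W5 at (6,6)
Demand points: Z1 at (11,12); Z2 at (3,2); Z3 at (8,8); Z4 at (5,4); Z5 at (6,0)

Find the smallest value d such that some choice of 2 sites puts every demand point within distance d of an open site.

7

Open {W2, W5}.
  Farthest demand point is Z1 at distance 7 (to W2); all others are ≤ 7.
With {W1, W2} the worst case is 10.
With {W2, W3} the worst case is 10.
No size-2 selection achieves below 7.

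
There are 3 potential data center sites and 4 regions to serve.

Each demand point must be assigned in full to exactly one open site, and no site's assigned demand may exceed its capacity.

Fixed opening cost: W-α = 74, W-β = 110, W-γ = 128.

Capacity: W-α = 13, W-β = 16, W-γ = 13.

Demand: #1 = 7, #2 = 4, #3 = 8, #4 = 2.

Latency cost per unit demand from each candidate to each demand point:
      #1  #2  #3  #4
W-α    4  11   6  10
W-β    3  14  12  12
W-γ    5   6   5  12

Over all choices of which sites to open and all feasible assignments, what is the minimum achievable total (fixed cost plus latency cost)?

Open {W-α, W-γ}; cheapest assignment that respects the capacities:
  W-α (cap 13, load 9): #1, #4 — cost 7×4 + 2×10 = 48
  W-γ (cap 13, load 12): #2, #3 — cost 4×6 + 8×5 = 64
  Shipping 112, fixed 202 → total 314.
  Any other capacity-feasible assignment to {W-α, W-γ} ships for at least 112.
Compare {W-α, W-β}: its best feasible assignment gives total 321.
Compare {W-β, W-γ}: its best feasible assignment gives total 347.
Every other set of open sites that can feasibly serve all demand totals ≥ 321 even under its best assignment. Minimum: 314.

314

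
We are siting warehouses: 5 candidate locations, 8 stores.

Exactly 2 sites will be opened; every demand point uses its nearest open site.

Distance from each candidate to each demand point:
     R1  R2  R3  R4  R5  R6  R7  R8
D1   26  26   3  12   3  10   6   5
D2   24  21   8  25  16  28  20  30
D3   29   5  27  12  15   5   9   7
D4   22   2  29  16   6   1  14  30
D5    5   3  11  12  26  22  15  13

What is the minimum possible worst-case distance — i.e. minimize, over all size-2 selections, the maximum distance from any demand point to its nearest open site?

12

Open {D1, D5}.
  Farthest demand point is R4 at distance 12 (to D1); all others are ≤ 12.
With {D4, D5} the worst case is 14.
With {D3, D5} the worst case is 15.
No size-2 selection achieves below 12.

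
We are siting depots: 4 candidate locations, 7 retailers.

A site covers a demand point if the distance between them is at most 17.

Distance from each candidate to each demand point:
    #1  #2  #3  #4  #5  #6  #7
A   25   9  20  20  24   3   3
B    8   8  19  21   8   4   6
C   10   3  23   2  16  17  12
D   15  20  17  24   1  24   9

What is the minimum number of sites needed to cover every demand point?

Coverage sets (demand points within 17 of each site):
  A: {#2, #6, #7}
  B: {#1, #2, #5, #6, #7}
  C: {#1, #2, #4, #5, #6, #7}
  D: {#1, #3, #5, #7}
No single site covers all 7 demand points.
But {C, D} covers everything, so the minimum is 2.

2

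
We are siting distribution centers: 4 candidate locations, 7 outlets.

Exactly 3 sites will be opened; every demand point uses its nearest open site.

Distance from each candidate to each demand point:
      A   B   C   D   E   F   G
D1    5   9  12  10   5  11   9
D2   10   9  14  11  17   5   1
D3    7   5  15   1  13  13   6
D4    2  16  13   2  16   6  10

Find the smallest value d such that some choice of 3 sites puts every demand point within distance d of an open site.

12

Open {D1, D2, D3}.
  Farthest demand point is C at distance 12 (to D1); all others are ≤ 12.
With {D1, D2, D4} the worst case is 12.
With {D1, D3, D4} the worst case is 12.
No size-3 selection achieves below 12.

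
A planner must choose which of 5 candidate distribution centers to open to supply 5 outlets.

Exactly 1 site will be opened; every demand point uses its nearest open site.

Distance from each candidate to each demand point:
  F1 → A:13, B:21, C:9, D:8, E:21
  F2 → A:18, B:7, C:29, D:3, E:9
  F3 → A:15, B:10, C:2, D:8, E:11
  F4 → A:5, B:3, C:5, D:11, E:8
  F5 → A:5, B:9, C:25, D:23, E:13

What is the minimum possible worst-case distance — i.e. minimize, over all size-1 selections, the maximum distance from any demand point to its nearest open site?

11

Open {F4}.
  Farthest demand point is D at distance 11 (to F4); all others are ≤ 11.
With {F3} the worst case is 15.
With {F1} the worst case is 21.
No size-1 selection achieves below 11.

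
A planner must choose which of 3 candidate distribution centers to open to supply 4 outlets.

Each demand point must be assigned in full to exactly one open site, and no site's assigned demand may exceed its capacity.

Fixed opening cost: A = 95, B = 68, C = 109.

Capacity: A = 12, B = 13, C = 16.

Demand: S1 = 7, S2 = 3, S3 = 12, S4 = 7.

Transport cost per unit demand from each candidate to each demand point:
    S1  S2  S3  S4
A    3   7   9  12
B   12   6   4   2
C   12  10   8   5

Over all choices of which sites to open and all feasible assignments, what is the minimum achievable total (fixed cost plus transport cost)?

397

Open {A, B, C}; cheapest assignment that respects the capacities:
  A (cap 12, load 10): S1, S2 — cost 7×3 + 3×7 = 42
  B (cap 13, load 12): S3 — cost 12×4 = 48
  C (cap 16, load 7): S4 — cost 7×5 = 35
  Shipping 125, fixed 272 → total 397.
  Any other capacity-feasible assignment to {A, B, C} ships for at least 125.
Total demand is 29; every other set of sites either has combined capacity below 29 or cannot fit the demands without splitting one across sites, so {A, B, C} is the only feasible choice of open sites. Minimum: 397.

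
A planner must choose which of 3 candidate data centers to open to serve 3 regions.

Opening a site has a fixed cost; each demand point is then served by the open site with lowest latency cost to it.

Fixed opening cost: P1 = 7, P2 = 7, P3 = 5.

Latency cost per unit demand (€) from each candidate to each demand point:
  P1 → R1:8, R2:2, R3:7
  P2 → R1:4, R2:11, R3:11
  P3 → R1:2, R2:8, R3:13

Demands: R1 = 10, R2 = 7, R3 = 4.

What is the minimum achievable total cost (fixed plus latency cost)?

Open {P1, P3}: assign each demand point to its cheapest open site.
  R1→P3 10×2=20, R2→P1 7×2=14, R3→P1 4×7=28
  latency cost 62, fixed 12 → total 74.
Compare {P1, P2, P3}: latency cost 62 + fixed 19 = 81.
Compare {P1, P2}: latency cost 82 + fixed 14 = 96.
Compare {P1}: latency cost 122 + fixed 7 = 129.
All other subsets cost ≥ 81. Minimum total cost: 74.

74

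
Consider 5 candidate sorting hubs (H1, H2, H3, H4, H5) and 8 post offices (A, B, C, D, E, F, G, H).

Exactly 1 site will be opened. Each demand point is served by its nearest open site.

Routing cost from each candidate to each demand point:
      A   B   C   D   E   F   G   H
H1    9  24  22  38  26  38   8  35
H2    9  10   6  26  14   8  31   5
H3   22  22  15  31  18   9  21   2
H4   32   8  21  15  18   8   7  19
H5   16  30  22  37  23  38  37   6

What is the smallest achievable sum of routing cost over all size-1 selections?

109

Open {H2}.
  A→H2 9, B→H2 10, C→H2 6, D→H2 26, E→H2 14, F→H2 8, G→H2 31, H→H2 5  ⇒ total 109.
Compare {H4}: total 128.
Compare {H3}: total 140.
No size-1 selection does better; minimum is 109.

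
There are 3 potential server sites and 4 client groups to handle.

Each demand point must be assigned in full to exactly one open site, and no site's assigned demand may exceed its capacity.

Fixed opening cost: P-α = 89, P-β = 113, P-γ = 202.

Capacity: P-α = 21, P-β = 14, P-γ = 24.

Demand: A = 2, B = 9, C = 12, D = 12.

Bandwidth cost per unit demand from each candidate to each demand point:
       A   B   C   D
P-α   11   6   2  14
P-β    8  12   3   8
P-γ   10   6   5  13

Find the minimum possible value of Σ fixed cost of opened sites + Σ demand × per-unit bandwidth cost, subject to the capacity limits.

392

Open {P-α, P-β}; cheapest assignment that respects the capacities:
  P-α (cap 21, load 21): B, C — cost 9×6 + 12×2 = 78
  P-β (cap 14, load 14): A, D — cost 2×8 + 12×8 = 112
  Shipping 190, fixed 202 → total 392.
  Any other capacity-feasible assignment to {P-α, P-β} ships for at least 190.
Compare {P-β, P-γ}: its best feasible assignment gives total 541.
Compare {P-α, P-γ}: its best feasible assignment gives total 545.
Every other set of open sites that can feasibly serve all demand totals ≥ 541 even under its best assignment. Minimum: 392.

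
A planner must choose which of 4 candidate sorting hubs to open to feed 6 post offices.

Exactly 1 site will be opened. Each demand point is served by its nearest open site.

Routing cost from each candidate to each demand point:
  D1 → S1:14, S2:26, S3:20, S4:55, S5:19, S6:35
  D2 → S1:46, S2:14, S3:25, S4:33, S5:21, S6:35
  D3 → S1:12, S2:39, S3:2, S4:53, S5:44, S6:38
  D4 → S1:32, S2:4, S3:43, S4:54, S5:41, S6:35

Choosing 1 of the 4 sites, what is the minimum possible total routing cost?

169

Open {D1}.
  S1→D1 14, S2→D1 26, S3→D1 20, S4→D1 55, S5→D1 19, S6→D1 35  ⇒ total 169.
Compare {D2}: total 174.
Compare {D3}: total 188.
No size-1 selection does better; minimum is 169.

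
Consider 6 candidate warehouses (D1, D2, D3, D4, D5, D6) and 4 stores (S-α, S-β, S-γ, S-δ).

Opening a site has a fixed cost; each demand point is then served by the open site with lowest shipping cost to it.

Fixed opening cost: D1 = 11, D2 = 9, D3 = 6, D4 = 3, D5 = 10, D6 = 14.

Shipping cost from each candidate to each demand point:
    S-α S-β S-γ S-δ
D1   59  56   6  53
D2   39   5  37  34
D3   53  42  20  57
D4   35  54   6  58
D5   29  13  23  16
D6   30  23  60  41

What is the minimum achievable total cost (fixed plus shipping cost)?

77

Open {D4, D5}: assign each demand point to its cheapest open site.
  S-α→D5 29, S-β→D5 13, S-γ→D4 6, S-δ→D5 16
  shipping cost 64, fixed 13 → total 77.
Compare {D2, D4, D5}: shipping cost 56 + fixed 22 = 78.
Compare {D3, D4, D5}: shipping cost 64 + fixed 19 = 83.
Compare {D2, D3, D4, D5}: shipping cost 56 + fixed 28 = 84.
All other subsets cost ≥ 78. Minimum total cost: 77.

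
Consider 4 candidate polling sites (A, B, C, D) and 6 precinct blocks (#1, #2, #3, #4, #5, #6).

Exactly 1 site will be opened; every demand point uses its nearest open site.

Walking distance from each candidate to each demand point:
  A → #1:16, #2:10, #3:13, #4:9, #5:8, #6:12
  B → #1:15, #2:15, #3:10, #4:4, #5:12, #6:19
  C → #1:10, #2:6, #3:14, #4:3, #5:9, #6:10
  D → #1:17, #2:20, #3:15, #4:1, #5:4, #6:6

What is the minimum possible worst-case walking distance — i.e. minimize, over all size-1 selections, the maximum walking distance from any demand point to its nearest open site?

Open {C}.
  Farthest demand point is #3 at walking distance 14 (to C); all others are ≤ 14.
With {A} the worst case is 16.
With {B} the worst case is 19.
No size-1 selection achieves below 14.

14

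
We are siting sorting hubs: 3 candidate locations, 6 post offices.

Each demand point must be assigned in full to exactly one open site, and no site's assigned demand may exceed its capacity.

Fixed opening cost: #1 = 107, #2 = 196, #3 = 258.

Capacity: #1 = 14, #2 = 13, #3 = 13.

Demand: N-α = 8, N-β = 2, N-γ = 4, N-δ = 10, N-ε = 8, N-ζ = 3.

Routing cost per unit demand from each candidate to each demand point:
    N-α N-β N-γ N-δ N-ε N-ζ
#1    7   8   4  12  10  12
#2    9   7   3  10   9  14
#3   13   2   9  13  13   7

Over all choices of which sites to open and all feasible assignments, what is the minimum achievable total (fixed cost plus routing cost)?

862

Open {#1, #2, #3}; cheapest assignment that respects the capacities:
  #1 (cap 14, load 12): N-α, N-γ — cost 8×7 + 4×4 = 72
  #2 (cap 13, load 10): N-δ — cost 10×10 = 100
  #3 (cap 13, load 13): N-β, N-ε, N-ζ — cost 2×2 + 8×13 + 3×7 = 129
  Shipping 301, fixed 561 → total 862.
  Any other capacity-feasible assignment to {#1, #2, #3} ships for at least 301.
Total demand is 35 and no other set of sites has combined capacity ≥ 35, so {#1, #2, #3} is the only feasible choice of open sites. Minimum: 862.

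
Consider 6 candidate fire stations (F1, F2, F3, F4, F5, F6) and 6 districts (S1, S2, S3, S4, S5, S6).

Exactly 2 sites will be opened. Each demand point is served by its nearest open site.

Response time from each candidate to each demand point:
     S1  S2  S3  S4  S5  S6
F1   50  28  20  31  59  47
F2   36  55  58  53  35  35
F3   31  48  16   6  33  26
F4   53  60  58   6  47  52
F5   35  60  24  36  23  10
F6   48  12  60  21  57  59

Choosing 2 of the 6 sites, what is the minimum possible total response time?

Open {F3, F6}.
  S1→F3 31, S2→F6 12, S3→F3 16, S4→F3 6, S5→F3 33, S6→F3 26  ⇒ total 124.
Compare {F5, F6}: total 125.
Compare {F3, F5}: total 134.
No size-2 selection does better; minimum is 124.

124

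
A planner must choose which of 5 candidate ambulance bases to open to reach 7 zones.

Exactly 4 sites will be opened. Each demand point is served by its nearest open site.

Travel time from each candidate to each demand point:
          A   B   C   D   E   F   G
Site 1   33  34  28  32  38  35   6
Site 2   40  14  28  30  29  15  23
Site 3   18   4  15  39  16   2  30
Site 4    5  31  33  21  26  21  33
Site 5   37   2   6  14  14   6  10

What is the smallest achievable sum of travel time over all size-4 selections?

49

Open {Site 1, Site 3, Site 4, Site 5}.
  A→Site 4 5, B→Site 5 2, C→Site 5 6, D→Site 5 14, E→Site 5 14, F→Site 3 2, G→Site 1 6  ⇒ total 49.
Compare {Site 1, Site 2, Site 4, Site 5}: total 53.
Compare {Site 2, Site 3, Site 4, Site 5}: total 53.
No size-4 selection does better; minimum is 49.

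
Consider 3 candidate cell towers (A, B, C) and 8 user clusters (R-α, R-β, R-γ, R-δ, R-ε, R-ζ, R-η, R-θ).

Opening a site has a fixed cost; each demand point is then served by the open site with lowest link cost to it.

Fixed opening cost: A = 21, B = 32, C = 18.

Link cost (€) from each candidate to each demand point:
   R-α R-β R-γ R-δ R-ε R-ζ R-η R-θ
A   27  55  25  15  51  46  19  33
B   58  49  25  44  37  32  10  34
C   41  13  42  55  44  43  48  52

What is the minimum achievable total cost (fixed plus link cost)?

Open {A, C}: assign each demand point to its cheapest open site.
  R-α→A 27, R-β→C 13, R-γ→A 25, R-δ→A 15, R-ε→C 44, R-ζ→C 43, R-η→A 19, R-θ→A 33
  link cost 219, fixed 39 → total 258.
Compare {A, B, C}: link cost 192 + fixed 71 = 263.
Compare {A, B}: link cost 228 + fixed 53 = 281.
Compare {B, C}: link cost 236 + fixed 50 = 286.
All other subsets cost ≥ 263. Minimum total cost: 258.

258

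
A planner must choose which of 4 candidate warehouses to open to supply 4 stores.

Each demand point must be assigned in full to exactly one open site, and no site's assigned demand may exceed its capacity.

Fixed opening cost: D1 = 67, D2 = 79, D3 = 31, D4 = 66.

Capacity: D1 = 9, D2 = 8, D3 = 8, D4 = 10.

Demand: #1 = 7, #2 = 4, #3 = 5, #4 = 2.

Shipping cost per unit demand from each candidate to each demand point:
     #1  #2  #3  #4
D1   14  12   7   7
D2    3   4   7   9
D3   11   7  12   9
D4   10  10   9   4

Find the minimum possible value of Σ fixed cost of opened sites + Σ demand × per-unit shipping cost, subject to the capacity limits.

Open {D1, D2, D3}; cheapest assignment that respects the capacities:
  D1 (cap 9, load 7): #3, #4 — cost 5×7 + 2×7 = 49
  D2 (cap 8, load 7): #1 — cost 7×3 = 21
  D3 (cap 8, load 4): #2 — cost 4×7 = 28
  Shipping 98, fixed 177 → total 275.
  Any other capacity-feasible assignment to {D1, D2, D3} ships for at least 98.
Compare {D2, D3, D4}: its best feasible assignment gives total 278.
Compare {D1, D4}: its best feasible assignment gives total 294.
Every other set of open sites that can feasibly serve all demand totals ≥ 278 even under its best assignment. Minimum: 275.

275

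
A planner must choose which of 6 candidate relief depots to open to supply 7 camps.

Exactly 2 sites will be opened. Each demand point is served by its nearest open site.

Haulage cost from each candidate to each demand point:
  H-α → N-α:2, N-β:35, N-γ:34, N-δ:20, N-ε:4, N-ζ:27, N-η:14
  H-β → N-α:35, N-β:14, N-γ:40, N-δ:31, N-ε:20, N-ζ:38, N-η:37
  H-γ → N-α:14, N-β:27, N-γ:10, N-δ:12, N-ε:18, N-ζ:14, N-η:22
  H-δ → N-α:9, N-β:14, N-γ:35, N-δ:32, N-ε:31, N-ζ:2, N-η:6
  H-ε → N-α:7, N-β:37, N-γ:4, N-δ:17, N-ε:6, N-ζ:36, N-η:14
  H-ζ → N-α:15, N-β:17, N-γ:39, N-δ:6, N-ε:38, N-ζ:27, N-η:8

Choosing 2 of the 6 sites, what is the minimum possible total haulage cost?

56

Open {H-δ, H-ε}.
  N-α→H-ε 7, N-β→H-δ 14, N-γ→H-ε 4, N-δ→H-ε 17, N-ε→H-ε 6, N-ζ→H-δ 2, N-η→H-δ 6  ⇒ total 56.
Compare {H-γ, H-δ}: total 71.
Compare {H-ε, H-ζ}: total 75.
No size-2 selection does better; minimum is 56.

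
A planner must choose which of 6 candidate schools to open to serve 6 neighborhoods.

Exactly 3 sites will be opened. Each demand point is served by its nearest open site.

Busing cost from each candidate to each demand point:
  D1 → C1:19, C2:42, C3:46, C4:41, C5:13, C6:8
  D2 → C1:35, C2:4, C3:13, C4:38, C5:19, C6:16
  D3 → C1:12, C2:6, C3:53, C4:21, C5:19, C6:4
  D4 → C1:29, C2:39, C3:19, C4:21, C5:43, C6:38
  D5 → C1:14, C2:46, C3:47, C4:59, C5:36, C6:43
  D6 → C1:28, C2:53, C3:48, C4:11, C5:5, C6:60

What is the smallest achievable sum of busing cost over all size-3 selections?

49

Open {D2, D3, D6}.
  C1→D3 12, C2→D2 4, C3→D2 13, C4→D6 11, C5→D6 5, C6→D3 4  ⇒ total 49.
Compare {D3, D4, D6}: total 57.
Compare {D1, D2, D6}: total 60.
No size-3 selection does better; minimum is 49.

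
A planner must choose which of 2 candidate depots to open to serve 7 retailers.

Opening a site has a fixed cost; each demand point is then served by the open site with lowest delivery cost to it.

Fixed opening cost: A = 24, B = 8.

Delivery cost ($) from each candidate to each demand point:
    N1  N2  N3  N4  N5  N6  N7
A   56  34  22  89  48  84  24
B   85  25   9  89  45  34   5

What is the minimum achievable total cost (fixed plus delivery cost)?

Open {A, B}: assign each demand point to its cheapest open site.
  N1→A 56, N2→B 25, N3→B 9, N4→A 89, N5→B 45, N6→B 34, N7→B 5
  delivery cost 263, fixed 32 → total 295.
Compare {B}: delivery cost 292 + fixed 8 = 300.
Compare {A}: delivery cost 357 + fixed 24 = 381.

295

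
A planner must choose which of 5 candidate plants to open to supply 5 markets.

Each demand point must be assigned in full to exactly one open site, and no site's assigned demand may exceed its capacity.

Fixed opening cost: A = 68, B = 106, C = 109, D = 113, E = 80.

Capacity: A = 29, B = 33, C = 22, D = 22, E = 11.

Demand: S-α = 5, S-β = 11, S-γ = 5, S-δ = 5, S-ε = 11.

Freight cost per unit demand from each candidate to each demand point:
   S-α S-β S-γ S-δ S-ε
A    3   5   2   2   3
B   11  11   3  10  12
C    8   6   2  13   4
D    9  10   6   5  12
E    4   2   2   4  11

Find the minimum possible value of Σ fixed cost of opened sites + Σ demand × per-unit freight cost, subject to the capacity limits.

238

Open {A, E}; cheapest assignment that respects the capacities:
  A (cap 29, load 26): S-α, S-γ, S-δ, S-ε — cost 5×3 + 5×2 + 5×2 + 11×3 = 68
  E (cap 11, load 11): S-β — cost 11×2 = 22
  Shipping 90, fixed 148 → total 238.
  Any other capacity-feasible assignment to {A, E} ships for at least 90.
Compare {A, C}: its best feasible assignment gives total 311.
Compare {A, D}: its best feasible assignment gives total 339.
Every other set of open sites that can feasibly serve all demand totals ≥ 311 even under its best assignment. Minimum: 238.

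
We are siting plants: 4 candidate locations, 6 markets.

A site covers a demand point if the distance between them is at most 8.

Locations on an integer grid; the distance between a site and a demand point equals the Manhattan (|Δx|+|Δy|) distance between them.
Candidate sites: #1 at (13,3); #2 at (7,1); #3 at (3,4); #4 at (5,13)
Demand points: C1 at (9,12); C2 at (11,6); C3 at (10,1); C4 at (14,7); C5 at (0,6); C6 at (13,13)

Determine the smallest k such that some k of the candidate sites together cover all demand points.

3

Coverage sets (demand points within 8 of each site):
  #1: {C2, C3, C4}
  #2: {C3}
  #3: {C5}
  #4: {C1, C6}
No 2 sites suffice: every size-2 union leaves at least one demand point uncovered.
But {#1, #3, #4} covers everything, so the minimum is 3.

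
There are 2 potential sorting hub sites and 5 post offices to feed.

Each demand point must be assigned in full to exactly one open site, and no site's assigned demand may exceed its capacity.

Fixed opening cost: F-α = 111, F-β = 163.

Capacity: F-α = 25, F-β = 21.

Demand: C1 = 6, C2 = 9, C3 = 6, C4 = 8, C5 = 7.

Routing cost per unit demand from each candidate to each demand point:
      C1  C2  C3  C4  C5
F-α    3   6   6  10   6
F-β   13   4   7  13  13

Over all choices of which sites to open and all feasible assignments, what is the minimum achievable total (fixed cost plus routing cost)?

Open {F-α, F-β}; cheapest assignment that respects the capacities:
  F-α (cap 25, load 21): C1, C4, C5 — cost 6×3 + 8×10 + 7×6 = 140
  F-β (cap 21, load 15): C2, C3 — cost 9×4 + 6×7 = 78
  Shipping 218, fixed 274 → total 492.
  Any other capacity-feasible assignment to {F-α, F-β} ships for at least 218.
Total demand is 36 and no other set of sites has combined capacity ≥ 36, so {F-α, F-β} is the only feasible choice of open sites. Minimum: 492.

492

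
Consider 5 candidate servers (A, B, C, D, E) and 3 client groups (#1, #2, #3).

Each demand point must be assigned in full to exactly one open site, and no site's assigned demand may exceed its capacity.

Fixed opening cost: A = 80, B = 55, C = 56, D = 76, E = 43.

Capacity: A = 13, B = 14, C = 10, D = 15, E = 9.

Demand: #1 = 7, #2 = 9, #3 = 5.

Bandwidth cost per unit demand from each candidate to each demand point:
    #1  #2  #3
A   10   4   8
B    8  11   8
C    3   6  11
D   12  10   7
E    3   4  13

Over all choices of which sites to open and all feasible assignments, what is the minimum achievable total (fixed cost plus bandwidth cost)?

Open {B, E}; cheapest assignment that respects the capacities:
  B (cap 14, load 12): #1, #3 — cost 7×8 + 5×8 = 96
  E (cap 9, load 9): #2 — cost 9×4 = 36
  Shipping 132, fixed 98 → total 230.
  Any other capacity-feasible assignment to {B, E} ships for at least 132.
Compare {B, C, E}: its best feasible assignment gives total 251.
Compare {B, C}: its best feasible assignment gives total 261.
Every other set of open sites that can feasibly serve all demand totals ≥ 251 even under its best assignment. Minimum: 230.

230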